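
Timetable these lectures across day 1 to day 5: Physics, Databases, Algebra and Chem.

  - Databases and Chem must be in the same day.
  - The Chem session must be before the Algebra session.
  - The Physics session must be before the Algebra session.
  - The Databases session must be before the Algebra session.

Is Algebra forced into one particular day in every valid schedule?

Algebra can be day 2 (e.g. Databases -> day 1, Physics -> day 1, Algebra -> day 2, Chem -> day 1) or day 3 (e.g. Algebra=day 3; Physics=day 1; Databases=day 1; Chem=day 1).

No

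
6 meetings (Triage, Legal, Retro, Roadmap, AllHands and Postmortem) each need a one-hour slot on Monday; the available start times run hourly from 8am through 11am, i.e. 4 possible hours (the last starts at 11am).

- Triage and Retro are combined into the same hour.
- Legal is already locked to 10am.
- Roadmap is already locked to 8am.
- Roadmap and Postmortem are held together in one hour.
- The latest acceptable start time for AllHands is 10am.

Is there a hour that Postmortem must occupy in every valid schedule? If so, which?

8am

Postmortem must be in the same hour as Roadmap, which can't be after 8am, so Postmortem is at most 8am.
So Postmortem is pinned to 8am.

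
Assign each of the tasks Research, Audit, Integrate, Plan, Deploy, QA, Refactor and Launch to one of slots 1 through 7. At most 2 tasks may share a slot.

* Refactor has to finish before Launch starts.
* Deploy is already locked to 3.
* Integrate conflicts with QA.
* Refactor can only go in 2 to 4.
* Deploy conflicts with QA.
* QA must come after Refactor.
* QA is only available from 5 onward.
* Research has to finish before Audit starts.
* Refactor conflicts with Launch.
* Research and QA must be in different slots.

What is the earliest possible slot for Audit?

Precedence pushes Audit to at least 2.
Audit at 2 is achievable: Integrate in 1, Audit in 2, Refactor in 2, Deploy in 3, Launch in 3, Research in 1, QA in 5, Plan in 4.

2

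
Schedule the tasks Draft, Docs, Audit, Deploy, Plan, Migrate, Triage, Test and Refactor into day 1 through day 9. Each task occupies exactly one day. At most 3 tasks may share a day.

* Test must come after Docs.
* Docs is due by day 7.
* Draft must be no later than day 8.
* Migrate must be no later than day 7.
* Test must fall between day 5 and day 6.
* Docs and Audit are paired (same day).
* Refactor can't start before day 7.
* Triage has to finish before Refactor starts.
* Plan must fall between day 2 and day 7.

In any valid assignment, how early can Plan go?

day 2

Plan is available from day 2; Plan's own window allows nothing later than day 7.
Plan at day 2 is achievable: Docs -> day 1, Plan -> day 2, Draft -> day 2, Migrate -> day 1, Audit -> day 1, Deploy -> day 3, Test -> day 5, Refactor -> day 7, Triage -> day 2.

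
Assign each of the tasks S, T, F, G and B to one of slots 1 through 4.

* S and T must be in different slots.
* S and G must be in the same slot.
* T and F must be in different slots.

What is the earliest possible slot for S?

1

S at 1 is achievable: B in 1, T in 2, G in 1, S in 1, F in 1.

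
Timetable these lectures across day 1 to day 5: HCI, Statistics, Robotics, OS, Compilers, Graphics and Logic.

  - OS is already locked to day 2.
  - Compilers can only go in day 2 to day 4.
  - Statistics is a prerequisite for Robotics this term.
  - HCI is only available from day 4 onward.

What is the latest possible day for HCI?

HCI is available from day 4.
HCI at day 5 is achievable: OS=day 2, Logic=day 1, Graphics=day 1, Compilers=day 2, Statistics=day 1, Robotics=day 2, HCI=day 5.

day 5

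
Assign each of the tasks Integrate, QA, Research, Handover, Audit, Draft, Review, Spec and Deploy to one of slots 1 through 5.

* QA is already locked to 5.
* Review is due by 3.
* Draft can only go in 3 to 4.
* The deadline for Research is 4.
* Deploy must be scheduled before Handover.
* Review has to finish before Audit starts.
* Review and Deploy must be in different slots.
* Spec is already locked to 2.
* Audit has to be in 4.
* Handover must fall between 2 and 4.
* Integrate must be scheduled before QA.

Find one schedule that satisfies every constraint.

Draft=3; Review=2; QA=5; Integrate=1; Research=1; Audit=4; Deploy=1; Spec=2; Handover=2

Checking: Review(2) before Audit(4); Integrate(1) before QA(5); Deploy(1) before Handover(2); Review(2) != Deploy(1); Research=1 in [1,4]; Handover=2 in [2,4]; Draft=3 in [3,4]; Spec=2 in [2,2]; Audit=4 in [4,4]; QA=5 in [5,5]; Review=2 in [1,3].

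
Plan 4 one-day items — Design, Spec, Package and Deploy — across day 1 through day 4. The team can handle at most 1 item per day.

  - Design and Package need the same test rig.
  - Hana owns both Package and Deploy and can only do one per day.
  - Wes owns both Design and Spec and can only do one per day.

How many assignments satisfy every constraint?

Splitting on Design: it can be day 1 (6), day 2 (6), day 3 (6), day 4 (6). Listing each branch's schedules as (Spec, Package, Deploy) by day number:
Design=day 1: (2,3,4) (2,4,3) (3,2,4) (3,4,2) (4,2,3) (4,3,2) — 6.
Design=day 2: (1,3,4) (1,4,3) (3,1,4) (3,4,1) (4,1,3) (4,3,1) — 6.
Design=day 3: (1,2,4) (1,4,2) (2,1,4) (2,4,1) (4,1,2) (4,2,1) — 6.
Design=day 4: (1,2,3) (1,3,2) (2,1,3) (2,3,1) (3,1,2) (3,2,1) — 6.
Summing: 6 + 6 + 6 + 6 = 24.

24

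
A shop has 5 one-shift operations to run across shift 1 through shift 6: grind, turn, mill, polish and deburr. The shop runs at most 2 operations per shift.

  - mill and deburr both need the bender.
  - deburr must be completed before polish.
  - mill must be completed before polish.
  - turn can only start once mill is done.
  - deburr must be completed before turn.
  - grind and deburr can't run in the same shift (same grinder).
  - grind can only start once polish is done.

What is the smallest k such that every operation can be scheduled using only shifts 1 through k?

4

The precedence chain requires at least 3 distinct shifts.
With at most 2 per shift and 5 operations, at least 3 shifts are needed.
Could 3 shifts be enough, i.e. nothing placed later than shift 3? No: turn must come after mill (at shift 1 or later) → {shift 2, shift 3}; mill must come before turn (at shift 3 or earlier) → {shift 1, shift 2}; deburr must come before turn (at shift 3 or earlier) → {shift 1, shift 2}; grind must come after polish (at shift 1 or later) → {shift 2, shift 3}; polish must come before grind (at shift 3 or earlier) → {shift 1, shift 2}; polish must come after deburr (at shift 1 or later) → {shift 2}; deburr must come before polish (at shift 2 or earlier) → {shift 1}; mill must come before polish (at shift 2 or earlier) → {shift 1}; deburr can't share with mill (shift 1) → nothing is left.
So 3 shifts is not enough.
4 works (last occupied shift: shift 4): for example mill in shift 1; grind in shift 4; polish in shift 3; deburr in shift 2; turn in shift 3.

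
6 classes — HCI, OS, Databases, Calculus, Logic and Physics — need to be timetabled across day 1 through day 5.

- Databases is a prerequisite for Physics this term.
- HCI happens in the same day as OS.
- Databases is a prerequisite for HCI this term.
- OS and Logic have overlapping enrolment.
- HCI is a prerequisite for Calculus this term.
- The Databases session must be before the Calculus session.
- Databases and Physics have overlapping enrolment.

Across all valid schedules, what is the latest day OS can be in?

OS must be in the same day as HCI, which can't be before day 2, so OS is at least day 2; OS must be in the same day as HCI, which can't be after day 4, so OS is at most day 4.
OS at day 4 is achievable: HCI -> day 4, Physics -> day 2, Calculus -> day 5, Logic -> day 1, OS -> day 4, Databases -> day 1.

day 4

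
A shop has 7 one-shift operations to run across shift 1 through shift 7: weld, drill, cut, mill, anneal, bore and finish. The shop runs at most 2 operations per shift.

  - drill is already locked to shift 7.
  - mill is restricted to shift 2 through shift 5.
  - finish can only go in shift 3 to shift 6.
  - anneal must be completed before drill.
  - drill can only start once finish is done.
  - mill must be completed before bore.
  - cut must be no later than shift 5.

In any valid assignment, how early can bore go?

shift 3

Precedence pushes bore to at least shift 3.
bore at shift 3 is achievable: cut -> shift 1, drill -> shift 7, mill -> shift 2, finish -> shift 3, anneal -> shift 1, bore -> shift 3, weld -> shift 2.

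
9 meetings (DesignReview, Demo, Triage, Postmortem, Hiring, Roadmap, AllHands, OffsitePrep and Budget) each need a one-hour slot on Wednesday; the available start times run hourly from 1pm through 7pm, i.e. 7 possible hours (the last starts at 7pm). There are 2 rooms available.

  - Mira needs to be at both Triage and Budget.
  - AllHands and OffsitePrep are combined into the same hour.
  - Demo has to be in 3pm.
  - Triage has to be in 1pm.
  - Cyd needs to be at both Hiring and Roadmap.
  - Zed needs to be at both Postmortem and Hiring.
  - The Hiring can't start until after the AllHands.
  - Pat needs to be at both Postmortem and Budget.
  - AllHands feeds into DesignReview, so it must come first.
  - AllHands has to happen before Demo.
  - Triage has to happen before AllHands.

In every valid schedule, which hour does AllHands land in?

Triage is fixed at 1pm and must come before AllHands, so AllHands is at least 2pm.
Demo is fixed at 3pm and must come after AllHands, so AllHands is at most 2pm.
So AllHands must be 2pm.

2pm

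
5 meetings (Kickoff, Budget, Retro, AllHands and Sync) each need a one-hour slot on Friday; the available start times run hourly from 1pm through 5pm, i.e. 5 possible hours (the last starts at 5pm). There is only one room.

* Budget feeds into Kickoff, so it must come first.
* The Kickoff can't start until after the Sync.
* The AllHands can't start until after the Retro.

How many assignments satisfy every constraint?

20

Splitting on Kickoff: it can be 3pm (2), 4pm (6), 5pm (12). Listing each branch's schedules as (Budget, Retro, AllHands, Sync):
Kickoff=3pm: (1pm,4pm,5pm,2pm) (2pm,4pm,5pm,1pm) — 2.
Kickoff=4pm: (1pm,2pm,5pm,3pm) (1pm,3pm,5pm,2pm) (2pm,1pm,5pm,3pm) (2pm,3pm,5pm,1pm) (3pm,1pm,5pm,2pm) (3pm,2pm,5pm,1pm) — 6.
Kickoff=5pm: (1pm,2pm,3pm,4pm) (1pm,2pm,4pm,3pm) (1pm,3pm,4pm,2pm) (2pm,1pm,3pm,4pm) (2pm,1pm,4pm,3pm) (2pm,3pm,4pm,1pm) (3pm,1pm,2pm,4pm) (3pm,1pm,4pm,2pm) (3pm,2pm,4pm,1pm) (4pm,1pm,2pm,3pm) (4pm,1pm,3pm,2pm) (4pm,2pm,3pm,1pm) — 12.
Summing: 2 + 6 + 12 = 20.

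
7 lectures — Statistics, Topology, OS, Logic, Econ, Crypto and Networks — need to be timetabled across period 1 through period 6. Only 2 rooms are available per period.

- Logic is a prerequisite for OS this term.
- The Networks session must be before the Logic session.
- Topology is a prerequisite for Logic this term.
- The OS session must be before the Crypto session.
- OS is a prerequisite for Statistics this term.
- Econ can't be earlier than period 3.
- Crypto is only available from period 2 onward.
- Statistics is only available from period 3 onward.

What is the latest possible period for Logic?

period 4

Precedence pushes Logic to at least period 2; downstream work caps Logic at period 4.
Logic at period 4 is achievable: Crypto -> period 6, Econ -> period 3, Statistics -> period 6, OS -> period 5, Networks -> period 1, Logic -> period 4, Topology -> period 1.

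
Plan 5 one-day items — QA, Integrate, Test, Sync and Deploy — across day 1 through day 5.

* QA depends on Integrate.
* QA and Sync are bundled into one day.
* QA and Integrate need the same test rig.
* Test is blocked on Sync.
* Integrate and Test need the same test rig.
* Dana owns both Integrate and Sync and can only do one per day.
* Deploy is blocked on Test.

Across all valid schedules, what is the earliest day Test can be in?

Precedence pushes Test to at least day 3; downstream work caps Test at day 4.
Test at day 3 is achievable: Integrate -> day 1; QA -> day 2; Deploy -> day 4; Sync -> day 2; Test -> day 3.

day 3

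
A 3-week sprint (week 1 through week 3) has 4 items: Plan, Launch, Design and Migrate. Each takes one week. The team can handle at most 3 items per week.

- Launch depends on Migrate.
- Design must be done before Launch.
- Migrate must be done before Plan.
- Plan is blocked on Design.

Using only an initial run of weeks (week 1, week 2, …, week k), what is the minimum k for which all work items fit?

The precedence chain requires at least 2 distinct weeks.
With at most 3 per week and 4 work items, at least 2 weeks are needed.
2 works (last occupied week: week 2): for example Plan -> week 2, Launch -> week 2, Migrate -> week 1, Design -> week 1.

2 weeks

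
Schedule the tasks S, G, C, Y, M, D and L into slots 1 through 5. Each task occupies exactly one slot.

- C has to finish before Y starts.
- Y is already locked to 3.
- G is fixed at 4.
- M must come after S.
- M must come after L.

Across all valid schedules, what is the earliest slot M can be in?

2

Precedence pushes M to at least 2.
M at 2 is achievable: G -> 4, Y -> 3, M -> 2, D -> 1, S -> 1, C -> 1, L -> 1.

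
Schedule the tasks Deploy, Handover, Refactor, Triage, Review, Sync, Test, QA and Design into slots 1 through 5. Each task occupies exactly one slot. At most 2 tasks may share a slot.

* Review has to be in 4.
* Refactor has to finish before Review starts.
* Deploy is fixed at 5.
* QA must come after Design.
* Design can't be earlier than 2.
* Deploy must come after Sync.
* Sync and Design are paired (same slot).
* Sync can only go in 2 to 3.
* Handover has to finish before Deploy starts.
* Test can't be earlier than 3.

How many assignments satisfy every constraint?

Splitting on Handover: it can be 1 (30), 2 (6), 3 (14), 4 (8). Listing each branch's schedules as (Deploy, Refactor, Triage, Review, Sync, Test, QA, Design):
Handover=1: (5,1,2,4,3,4,5,3) (5,1,2,4,3,5,4,3) (5,1,3,4,2,3,4,2) (5,1,3,4,2,3,5,2) (5,1,3,4,2,4,3,2) (5,1,3,4,2,4,5,2) (5,1,3,4,2,5,3,2) (5,1,3,4,2,5,4,2) (5,1,4,4,2,3,3,2) (5,1,4,4,2,3,5,2) (5,1,4,4,2,5,3,2) (5,1,5,4,2,3,3,2) (5,1,5,4,2,3,4,2) (5,1,5,4,2,4,3,2) (5,2,1,4,3,4,5,3) (5,2,1,4,3,5,4,3) (5,2,2,4,3,4,5,3) (5,2,2,4,3,5,4,3) (5,3,1,4,2,3,4,2) (5,3,1,4,2,3,5,2) (5,3,1,4,2,4,3,2) (5,3,1,4,2,4,5,2) (5,3,1,4,2,5,3,2) (5,3,1,4,2,5,4,2) (5,3,3,4,2,4,5,2) (5,3,3,4,2,5,4,2) (5,3,4,4,2,3,5,2) (5,3,4,4,2,5,3,2) (5,3,5,4,2,3,4,2) (5,3,5,4,2,4,3,2) — 30.
Handover=2: (5,1,1,4,3,4,5,3) (5,1,1,4,3,5,4,3) (5,1,2,4,3,4,5,3) (5,1,2,4,3,5,4,3) (5,2,1,4,3,4,5,3) (5,2,1,4,3,5,4,3) — 6.
Handover=3: (5,1,1,4,2,3,4,2) (5,1,1,4,2,3,5,2) (5,1,1,4,2,4,3,2) (5,1,1,4,2,4,5,2) (5,1,1,4,2,5,3,2) (5,1,1,4,2,5,4,2) (5,1,3,4,2,4,5,2) (5,1,3,4,2,5,4,2) (5,1,4,4,2,3,5,2) (5,1,4,4,2,5,3,2) (5,1,5,4,2,3,4,2) (5,1,5,4,2,4,3,2) (5,3,1,4,2,4,5,2) (5,3,1,4,2,5,4,2) — 14.
Handover=4: (5,1,1,4,2,3,3,2) (5,1,1,4,2,3,5,2) (5,1,1,4,2,5,3,2) (5,1,3,4,2,3,5,2) (5,1,3,4,2,5,3,2) (5,1,5,4,2,3,3,2) (5,3,1,4,2,3,5,2) (5,3,1,4,2,5,3,2) — 8.
Summing: 30 + 6 + 14 + 8 = 58.

58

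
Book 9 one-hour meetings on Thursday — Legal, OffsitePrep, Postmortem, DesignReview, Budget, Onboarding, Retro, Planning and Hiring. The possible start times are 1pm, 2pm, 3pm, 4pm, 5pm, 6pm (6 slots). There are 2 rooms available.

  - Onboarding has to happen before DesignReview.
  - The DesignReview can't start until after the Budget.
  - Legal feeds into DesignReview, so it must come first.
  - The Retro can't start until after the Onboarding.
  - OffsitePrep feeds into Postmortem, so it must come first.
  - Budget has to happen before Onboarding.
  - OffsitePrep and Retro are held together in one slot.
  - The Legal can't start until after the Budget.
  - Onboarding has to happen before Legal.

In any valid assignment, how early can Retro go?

Precedence pushes Retro to at least 3pm; Retro must be in the same slot as OffsitePrep, which can't be after 5pm, so Retro is at most 5pm.
Retro at 3pm is achievable: Postmortem in 4pm; Retro in 3pm; Planning in 1pm; DesignReview in 5pm; Budget in 1pm; Onboarding in 2pm; Legal in 4pm; OffsitePrep in 3pm; Hiring in 2pm.

3pm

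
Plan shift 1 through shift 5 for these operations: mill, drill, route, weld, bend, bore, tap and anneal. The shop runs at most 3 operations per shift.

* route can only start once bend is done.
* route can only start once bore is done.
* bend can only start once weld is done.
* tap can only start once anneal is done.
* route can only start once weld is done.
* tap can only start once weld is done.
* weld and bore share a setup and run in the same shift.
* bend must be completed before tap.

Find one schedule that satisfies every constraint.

tap=shift 3; bend=shift 2; route=shift 3; weld=shift 1; mill=shift 2; bore=shift 1; anneal=shift 1; drill=shift 2

Checking: weld(shift 1) before tap(shift 3); weld(shift 1) before route(shift 3); bend(shift 2) before tap(shift 3); bore(shift 1) before route(shift 3); weld(shift 1) before bend(shift 2); bend(shift 2) before route(shift 3); anneal(shift 1) before tap(shift 3); weld = bore = shift 1; max 3 per shift (cap 3).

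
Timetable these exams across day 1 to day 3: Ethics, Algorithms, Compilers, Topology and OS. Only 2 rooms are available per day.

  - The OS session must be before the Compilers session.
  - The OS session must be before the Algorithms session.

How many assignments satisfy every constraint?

21

Splitting on Ethics: it can be day 1 (8), day 2 (7), day 3 (6). Listing each branch's schedules as (Algorithms, Compilers, Topology, OS) by day number:
Ethics=day 1: (2,2,3,1) (2,3,2,1) (2,3,3,1) (3,2,2,1) (3,2,3,1) (3,3,1,2) (3,3,2,1) (3,3,2,2) — 8.
Ethics=day 2: (2,3,1,1) (2,3,3,1) (3,2,1,1) (3,2,3,1) (3,3,1,1) (3,3,1,2) (3,3,2,1) — 7.
Ethics=day 3: (2,2,1,1) (2,2,3,1) (2,3,1,1) (2,3,2,1) (3,2,1,1) (3,2,2,1) — 6.
Summing: 8 + 7 + 6 = 21.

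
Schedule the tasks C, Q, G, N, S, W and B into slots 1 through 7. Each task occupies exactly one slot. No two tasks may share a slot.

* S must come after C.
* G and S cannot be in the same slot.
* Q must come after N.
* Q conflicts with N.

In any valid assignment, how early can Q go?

Precedence pushes Q to at least 2.
Q at 2 is achievable: N in 1; Q in 2; W in 6; S in 4; G in 5; C in 3; B in 7.

2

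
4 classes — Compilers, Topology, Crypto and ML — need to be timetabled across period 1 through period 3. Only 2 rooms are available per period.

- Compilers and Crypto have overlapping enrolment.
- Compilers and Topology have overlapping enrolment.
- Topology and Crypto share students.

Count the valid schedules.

18

Splitting on Compilers: it can be period 1 (6), period 2 (6), period 3 (6). Listing each branch's schedules as (Topology, Crypto, ML) by period number:
Compilers=period 1: (2,3,1) (2,3,2) (2,3,3) (3,2,1) (3,2,2) (3,2,3) — 6.
Compilers=period 2: (1,3,1) (1,3,2) (1,3,3) (3,1,1) (3,1,2) (3,1,3) — 6.
Compilers=period 3: (1,2,1) (1,2,2) (1,2,3) (2,1,1) (2,1,2) (2,1,3) — 6.
Summing: 6 + 6 + 6 = 18.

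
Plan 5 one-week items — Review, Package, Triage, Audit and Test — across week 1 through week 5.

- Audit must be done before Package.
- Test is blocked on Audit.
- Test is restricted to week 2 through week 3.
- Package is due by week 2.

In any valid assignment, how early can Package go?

week 2

Precedence pushes Package to at least week 2; Package's own window allows nothing later than week 2.
Package at week 2 is achievable: Audit -> week 1, Review -> week 1, Triage -> week 1, Test -> week 2, Package -> week 2.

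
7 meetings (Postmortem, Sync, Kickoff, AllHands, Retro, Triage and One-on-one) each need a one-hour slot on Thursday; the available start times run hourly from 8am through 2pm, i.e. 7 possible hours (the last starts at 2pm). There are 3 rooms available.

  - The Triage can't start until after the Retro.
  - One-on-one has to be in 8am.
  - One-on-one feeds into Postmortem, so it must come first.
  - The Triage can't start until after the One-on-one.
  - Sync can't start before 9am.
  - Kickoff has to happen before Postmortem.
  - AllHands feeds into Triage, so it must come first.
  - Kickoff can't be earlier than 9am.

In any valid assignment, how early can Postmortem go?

10am

Precedence pushes Postmortem to at least 10am.
Postmortem at 10am is achievable: AllHands=8am, Kickoff=9am, Triage=9am, Retro=8am, One-on-one=8am, Postmortem=10am, Sync=9am.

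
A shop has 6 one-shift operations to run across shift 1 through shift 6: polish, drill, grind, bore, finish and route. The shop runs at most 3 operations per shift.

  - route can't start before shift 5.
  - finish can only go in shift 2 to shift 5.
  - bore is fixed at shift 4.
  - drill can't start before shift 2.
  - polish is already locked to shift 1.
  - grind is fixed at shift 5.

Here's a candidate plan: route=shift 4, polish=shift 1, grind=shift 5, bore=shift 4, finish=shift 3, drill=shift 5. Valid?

bore is fixed at shift 4 — holds.
The shop runs at most 3 operations per shift — holds.
route can't start before shift 5 — violated.
drill can't start before shift 2 — holds.
polish is already locked to shift 1 — holds.
finish can only go in shift 2 to shift 5 — holds.
grind is fixed at shift 5 — holds.

No — it violates: route can't start before shift 5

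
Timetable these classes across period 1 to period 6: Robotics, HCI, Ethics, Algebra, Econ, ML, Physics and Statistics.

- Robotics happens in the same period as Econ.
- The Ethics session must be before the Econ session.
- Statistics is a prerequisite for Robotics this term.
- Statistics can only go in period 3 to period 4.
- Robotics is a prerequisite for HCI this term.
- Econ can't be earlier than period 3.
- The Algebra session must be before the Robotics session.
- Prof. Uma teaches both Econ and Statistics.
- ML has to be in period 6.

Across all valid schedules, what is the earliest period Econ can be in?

period 4

Econ is available from period 3; Econ must be in the same period as Robotics, which can't be before period 4, so Econ is at least period 4; Econ must be in the same period as Robotics, which can't be after period 5, so Econ is at most period 5.
Econ at period 4 is achievable: Ethics=period 1; Algebra=period 1; Robotics=period 4; Econ=period 4; HCI=period 5; Statistics=period 3; ML=period 6; Physics=period 1.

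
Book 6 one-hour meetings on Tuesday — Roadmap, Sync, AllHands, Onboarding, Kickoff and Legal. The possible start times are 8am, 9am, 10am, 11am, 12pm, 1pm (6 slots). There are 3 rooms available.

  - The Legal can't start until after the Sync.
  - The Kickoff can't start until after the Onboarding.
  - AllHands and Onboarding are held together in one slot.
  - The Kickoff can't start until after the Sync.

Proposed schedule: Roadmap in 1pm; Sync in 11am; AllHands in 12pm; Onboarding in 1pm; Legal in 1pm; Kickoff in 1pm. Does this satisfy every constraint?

The Kickoff can't start until after the Sync — holds.
AllHands and Onboarding are held together in one slot — violated.
The Legal can't start until after the Sync — holds.
There are 3 rooms available — violated.
The Kickoff can't start until after the Onboarding — violated.

No. There are 3 rooms available is not satisfied.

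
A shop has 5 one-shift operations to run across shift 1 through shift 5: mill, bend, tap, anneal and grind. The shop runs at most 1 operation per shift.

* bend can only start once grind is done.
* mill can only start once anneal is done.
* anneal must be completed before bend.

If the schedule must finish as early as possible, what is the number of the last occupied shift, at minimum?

The precedence chain requires at least 2 distinct shifts.
With at most 1 per shift and 5 operations, at least 5 shifts are needed.
5 works (last occupied shift: shift 5): for example bend in shift 3, mill in shift 4, anneal in shift 1, tap in shift 5, grind in shift 2.

shift 5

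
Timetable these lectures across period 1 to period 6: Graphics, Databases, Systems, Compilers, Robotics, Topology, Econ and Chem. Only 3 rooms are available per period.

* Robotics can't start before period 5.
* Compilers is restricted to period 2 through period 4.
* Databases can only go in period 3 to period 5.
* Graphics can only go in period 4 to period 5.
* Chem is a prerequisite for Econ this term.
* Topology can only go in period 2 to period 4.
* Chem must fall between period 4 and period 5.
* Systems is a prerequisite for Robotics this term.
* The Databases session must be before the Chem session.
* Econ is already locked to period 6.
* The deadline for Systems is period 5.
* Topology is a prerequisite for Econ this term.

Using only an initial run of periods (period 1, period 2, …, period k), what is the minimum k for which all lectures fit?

The precedence chain requires at least 3 distinct periods.
With at most 3 per period and 8 lectures, at least 3 periods are needed.
Econ can't be placed before period 6, so the schedule must run through at least period 6.
6 works (last occupied period: period 6): for example Graphics in period 4; Topology in period 2; Compilers in period 2; Robotics in period 5; Systems in period 1; Databases in period 3; Econ in period 6; Chem in period 4.

6 periods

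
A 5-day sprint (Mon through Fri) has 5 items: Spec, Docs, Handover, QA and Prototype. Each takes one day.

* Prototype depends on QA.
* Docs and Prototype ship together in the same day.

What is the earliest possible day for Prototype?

Tue

Precedence pushes Prototype to at least Tue.
Prototype at Tue is achievable: Handover -> Mon; Docs -> Tue; Prototype -> Tue; Spec -> Mon; QA -> Mon.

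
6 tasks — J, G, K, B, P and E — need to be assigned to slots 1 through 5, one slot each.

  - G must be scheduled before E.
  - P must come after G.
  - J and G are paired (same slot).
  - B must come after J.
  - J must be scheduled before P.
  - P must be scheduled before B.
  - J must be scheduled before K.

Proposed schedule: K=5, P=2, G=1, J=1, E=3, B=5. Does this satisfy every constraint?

B must come after J — holds.
J must be scheduled before K — holds.
P must be scheduled before B — holds.
G must be scheduled before E — holds.
J and G are paired (same slot) — holds.
P must come after G — holds.
J must be scheduled before P — holds.

Yes, all constraints hold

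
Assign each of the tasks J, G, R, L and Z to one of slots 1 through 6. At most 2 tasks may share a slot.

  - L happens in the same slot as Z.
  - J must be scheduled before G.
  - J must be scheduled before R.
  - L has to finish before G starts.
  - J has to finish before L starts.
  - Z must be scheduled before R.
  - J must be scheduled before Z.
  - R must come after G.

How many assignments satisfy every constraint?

15

Splitting on J: it can be 1 (10), 2 (4), 3 (1). Listing each branch's schedules as (G, R, L, Z):
J=1: (3,4,2,2) (3,5,2,2) (3,6,2,2) (4,5,2,2) (4,5,3,3) (4,6,2,2) (4,6,3,3) (5,6,2,2) (5,6,3,3) (5,6,4,4) — 10.
J=2: (4,5,3,3) (4,6,3,3) (5,6,3,3) (5,6,4,4) — 4.
J=3: (5,6,4,4) — 1.
Summing: 10 + 4 + 1 = 15.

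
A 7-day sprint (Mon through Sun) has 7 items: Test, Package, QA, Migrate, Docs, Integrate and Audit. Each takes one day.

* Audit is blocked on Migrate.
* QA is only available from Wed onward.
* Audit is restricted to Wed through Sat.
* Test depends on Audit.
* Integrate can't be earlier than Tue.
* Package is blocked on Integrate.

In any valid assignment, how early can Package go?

Precedence pushes Package to at least Wed.
Package at Wed is achievable: Docs in Mon; Migrate in Mon; Test in Thu; Audit in Wed; QA in Wed; Package in Wed; Integrate in Tue.

Wed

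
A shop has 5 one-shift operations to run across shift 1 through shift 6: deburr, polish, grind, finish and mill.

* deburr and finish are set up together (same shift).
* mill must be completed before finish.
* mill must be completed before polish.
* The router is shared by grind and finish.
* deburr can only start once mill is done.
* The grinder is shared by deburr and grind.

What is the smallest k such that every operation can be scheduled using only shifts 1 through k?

2 shifts

The precedence chain requires at least 2 distinct shifts.
2 works (last occupied shift: shift 2): for example deburr in shift 2, grind in shift 1, polish in shift 2, mill in shift 1, finish in shift 2.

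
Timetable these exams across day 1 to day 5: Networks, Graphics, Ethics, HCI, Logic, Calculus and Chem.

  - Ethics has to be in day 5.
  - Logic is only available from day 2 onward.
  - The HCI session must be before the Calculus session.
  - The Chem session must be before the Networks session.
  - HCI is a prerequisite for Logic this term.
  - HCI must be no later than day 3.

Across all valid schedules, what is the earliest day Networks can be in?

day 2

Precedence pushes Networks to at least day 2.
Networks at day 2 is achievable: Graphics=day 1; HCI=day 1; Calculus=day 2; Chem=day 1; Ethics=day 5; Networks=day 2; Logic=day 2.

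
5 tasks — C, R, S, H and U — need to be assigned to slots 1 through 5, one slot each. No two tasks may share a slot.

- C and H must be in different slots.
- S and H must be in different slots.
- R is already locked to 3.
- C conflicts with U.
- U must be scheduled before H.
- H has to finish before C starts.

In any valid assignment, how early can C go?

4

Precedence pushes C to at least 3.
C at 4 is achievable: H in 2, S in 5, C in 4, R in 3, U in 1.
Nothing earlier works — the conflict and capacity constraints rule out every slot before 4.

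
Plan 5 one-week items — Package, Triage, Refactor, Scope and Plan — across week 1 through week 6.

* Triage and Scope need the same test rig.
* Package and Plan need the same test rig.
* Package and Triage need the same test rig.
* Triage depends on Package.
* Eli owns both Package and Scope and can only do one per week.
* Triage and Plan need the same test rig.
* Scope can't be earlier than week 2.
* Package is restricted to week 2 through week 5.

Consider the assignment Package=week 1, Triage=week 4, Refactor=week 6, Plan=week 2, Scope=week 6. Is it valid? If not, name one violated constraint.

No — it violates: Package is restricted to week 2 through week 5

Eli owns both Package and Scope and can only do one per week — holds.
Triage and Scope need the same test rig — holds.
Package and Triage need the same test rig — holds.
Scope can't be earlier than week 2 — holds.
Package and Plan need the same test rig — holds.
Package is restricted to week 2 through week 5 — violated.
Triage and Plan need the same test rig — holds.
Triage depends on Package — holds.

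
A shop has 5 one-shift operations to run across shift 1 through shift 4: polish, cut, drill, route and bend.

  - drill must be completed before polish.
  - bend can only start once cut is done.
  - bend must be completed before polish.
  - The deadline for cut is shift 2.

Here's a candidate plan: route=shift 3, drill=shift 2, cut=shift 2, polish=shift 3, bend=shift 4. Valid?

The deadline for cut is shift 2 — holds.
drill must be completed before polish — holds.
bend can only start once cut is done — holds.
bend must be completed before polish — violated.

No. bend must be completed before polish is not satisfied.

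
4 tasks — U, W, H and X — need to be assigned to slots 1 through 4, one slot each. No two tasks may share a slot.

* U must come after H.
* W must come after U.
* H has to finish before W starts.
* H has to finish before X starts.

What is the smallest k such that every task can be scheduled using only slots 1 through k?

The precedence chain requires at least 3 distinct slots.
With at most 1 per slot and 4 tasks, at least 4 slots are needed.
4 works (last occupied slot: 4): for example H in 1; U in 2; X in 4; W in 3.

4 slots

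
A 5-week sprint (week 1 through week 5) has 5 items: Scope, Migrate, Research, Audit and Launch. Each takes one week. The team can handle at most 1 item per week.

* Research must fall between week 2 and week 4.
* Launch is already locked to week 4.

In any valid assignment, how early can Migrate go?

week 1

Migrate at week 1 is achievable: Audit=week 5; Research=week 2; Launch=week 4; Scope=week 3; Migrate=week 1.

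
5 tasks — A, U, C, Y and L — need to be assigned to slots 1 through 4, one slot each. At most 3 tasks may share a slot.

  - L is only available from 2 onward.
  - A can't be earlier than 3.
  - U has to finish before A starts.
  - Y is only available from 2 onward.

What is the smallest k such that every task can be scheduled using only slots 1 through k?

3 slots

The precedence chain requires at least 2 distinct slots.
With at most 3 per slot and 5 tasks, at least 2 slots are needed.
A can't be placed before 3, so the schedule must run through at least slot 3.
3 works (last occupied slot: 3): for example A -> 3; U -> 1; C -> 1; L -> 2; Y -> 2.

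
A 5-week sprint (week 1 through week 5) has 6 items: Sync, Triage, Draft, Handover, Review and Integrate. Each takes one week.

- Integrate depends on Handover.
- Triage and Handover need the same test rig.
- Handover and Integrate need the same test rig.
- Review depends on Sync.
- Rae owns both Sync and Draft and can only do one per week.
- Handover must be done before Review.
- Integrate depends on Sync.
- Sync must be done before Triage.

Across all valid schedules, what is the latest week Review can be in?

Precedence pushes Review to at least week 2.
Review at week 5 is achievable: Integrate -> week 2, Review -> week 5, Sync -> week 1, Triage -> week 2, Draft -> week 2, Handover -> week 1.

week 5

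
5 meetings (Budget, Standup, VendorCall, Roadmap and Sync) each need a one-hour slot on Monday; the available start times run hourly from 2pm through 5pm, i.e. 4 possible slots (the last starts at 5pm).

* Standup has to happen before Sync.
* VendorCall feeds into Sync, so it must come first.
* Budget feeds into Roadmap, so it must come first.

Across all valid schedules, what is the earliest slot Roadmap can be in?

3pm

Precedence pushes Roadmap to at least 3pm.
Roadmap at 3pm is achievable: VendorCall in 2pm, Sync in 3pm, Roadmap in 3pm, Budget in 2pm, Standup in 2pm.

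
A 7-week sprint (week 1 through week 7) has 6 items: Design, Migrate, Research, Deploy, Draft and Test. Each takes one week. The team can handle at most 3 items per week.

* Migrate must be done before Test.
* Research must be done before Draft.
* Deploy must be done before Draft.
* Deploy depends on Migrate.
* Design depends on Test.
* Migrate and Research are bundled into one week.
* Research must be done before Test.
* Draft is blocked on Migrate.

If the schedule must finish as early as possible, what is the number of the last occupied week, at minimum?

week 3

The precedence chain requires at least 3 distinct weeks.
With at most 3 per week and 6 tasks, at least 2 weeks are needed.
3 works (last occupied week: week 3): for example Test in week 2; Research in week 1; Draft in week 3; Design in week 3; Deploy in week 2; Migrate in week 1.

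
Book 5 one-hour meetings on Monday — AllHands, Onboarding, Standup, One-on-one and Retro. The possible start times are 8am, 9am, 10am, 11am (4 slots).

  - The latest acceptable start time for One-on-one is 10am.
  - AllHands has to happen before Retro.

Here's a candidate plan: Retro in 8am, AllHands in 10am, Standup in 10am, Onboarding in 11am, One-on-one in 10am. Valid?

AllHands has to happen before Retro — violated.
The latest acceptable start time for One-on-one is 10am — holds.

No. AllHands has to happen before Retro is not satisfied.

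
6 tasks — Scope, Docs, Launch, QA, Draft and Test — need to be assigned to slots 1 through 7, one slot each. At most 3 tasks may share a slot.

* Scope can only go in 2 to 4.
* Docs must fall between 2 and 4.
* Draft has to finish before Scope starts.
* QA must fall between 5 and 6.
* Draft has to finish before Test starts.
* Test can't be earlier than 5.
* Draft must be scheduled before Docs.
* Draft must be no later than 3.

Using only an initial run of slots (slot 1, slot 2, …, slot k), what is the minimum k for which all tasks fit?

The precedence chain requires at least 2 distinct slots.
With at most 3 per slot and 6 tasks, at least 2 slots are needed.
QA can't be placed before 5, so the schedule must run through at least slot 5.
5 works (last occupied slot: 5): for example Test=5; Docs=2; QA=5; Draft=1; Launch=1; Scope=2.

5 slots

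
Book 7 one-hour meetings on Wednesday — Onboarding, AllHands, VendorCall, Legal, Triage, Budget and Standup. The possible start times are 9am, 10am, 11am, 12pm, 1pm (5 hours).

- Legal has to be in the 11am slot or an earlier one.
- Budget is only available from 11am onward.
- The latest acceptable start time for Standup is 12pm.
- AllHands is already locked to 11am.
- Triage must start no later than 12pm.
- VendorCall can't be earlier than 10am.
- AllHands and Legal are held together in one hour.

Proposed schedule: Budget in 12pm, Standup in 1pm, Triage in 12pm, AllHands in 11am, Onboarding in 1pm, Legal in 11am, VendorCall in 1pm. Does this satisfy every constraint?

Budget is only available from 11am onward — holds.
AllHands and Legal are held together in one hour — holds.
Legal has to be in the 11am slot or an earlier one — holds.
Triage must start no later than 12pm — holds.
VendorCall can't be earlier than 10am — holds.
The latest acceptable start time for Standup is 12pm — violated.
AllHands is already locked to 11am — holds.

No — it violates: The latest acceptable start time for Standup is 12pm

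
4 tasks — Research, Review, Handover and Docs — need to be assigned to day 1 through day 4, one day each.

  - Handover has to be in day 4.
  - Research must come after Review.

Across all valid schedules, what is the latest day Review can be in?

day 3

Downstream work caps Review at day 3.
Review at day 3 is achievable: Research=day 4; Review=day 3; Handover=day 4; Docs=day 1.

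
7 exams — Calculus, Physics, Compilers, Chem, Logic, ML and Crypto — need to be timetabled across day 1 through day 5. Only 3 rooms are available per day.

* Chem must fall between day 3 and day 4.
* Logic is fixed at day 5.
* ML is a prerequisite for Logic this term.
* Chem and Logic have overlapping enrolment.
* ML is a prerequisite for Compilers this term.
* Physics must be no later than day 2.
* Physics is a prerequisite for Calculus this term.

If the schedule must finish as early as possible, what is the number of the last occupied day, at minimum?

The precedence chain requires at least 2 distinct days.
With at most 3 per day and 7 exams, at least 3 days are needed.
Logic can't be placed before day 5, so the schedule must run through at least day 5.
5 works (last occupied day: day 5): for example Physics in day 1, Crypto in day 1, Compilers in day 2, Logic in day 5, ML in day 1, Chem in day 3, Calculus in day 2.

day 5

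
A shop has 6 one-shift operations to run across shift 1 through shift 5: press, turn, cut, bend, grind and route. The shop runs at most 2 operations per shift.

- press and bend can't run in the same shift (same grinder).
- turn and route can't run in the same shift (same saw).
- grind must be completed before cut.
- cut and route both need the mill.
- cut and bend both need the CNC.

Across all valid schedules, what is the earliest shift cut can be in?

Precedence pushes cut to at least shift 2.
cut at shift 2 is achievable: route -> shift 3, turn -> shift 2, press -> shift 1, bend -> shift 3, cut -> shift 2, grind -> shift 1.

shift 2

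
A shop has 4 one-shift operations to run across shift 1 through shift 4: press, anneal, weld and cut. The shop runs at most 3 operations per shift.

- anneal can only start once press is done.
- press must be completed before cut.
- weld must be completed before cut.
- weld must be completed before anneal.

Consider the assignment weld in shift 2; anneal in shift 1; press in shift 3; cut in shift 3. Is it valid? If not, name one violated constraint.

No — it violates: anneal can only start once press is done

anneal can only start once press is done — violated.
weld must be completed before anneal — violated.
weld must be completed before cut — holds.
press must be completed before cut — violated.
The shop runs at most 3 operations per shift — holds.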